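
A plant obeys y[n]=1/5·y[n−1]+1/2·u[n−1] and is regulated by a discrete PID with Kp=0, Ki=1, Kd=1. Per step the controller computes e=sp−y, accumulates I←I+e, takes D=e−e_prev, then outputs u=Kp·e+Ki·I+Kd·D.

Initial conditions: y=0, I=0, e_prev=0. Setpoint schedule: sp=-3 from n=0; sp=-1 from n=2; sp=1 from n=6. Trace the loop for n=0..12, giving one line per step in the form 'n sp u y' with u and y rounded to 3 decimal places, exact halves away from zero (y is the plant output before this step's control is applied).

(exact arithmetic carried between steps; '≈' marks a value shown rounded to 6 d.p. or computed from one; I and e_prev carry over from the previous line; the table rounds u and y to 3 d.p., halves away from zero)
n=0: y=0, sp=-3, e=sp−y=-3; I=-3, D=e−e_prev=-3; u=0·(-3)+1·(-3)+1·(-3)=-6; next y=1/5·0+1/2·(-6)=-3
n=1: y=-3, sp=-3, e=sp−y=0; I=-3, D=e−e_prev=3; u=0·0+1·(-3)+1·3=0; next y=1/5·(-3)+1/2·0=-0.6
n=2: y=-0.6, sp=-1, e=sp−y=-0.4; I=-3.4, D=e−e_prev=-0.4; u=0·(-0.4)+1·(-3.4)+1·(-0.4)=-3.8; next y=1/5·(-0.6)+1/2·(-3.8)=-2.02
n=3: y=-2.02, sp=-1, e=sp−y=1.02; I=-2.38, D=e−e_prev=1.42; u=0·1.02+1·(-2.38)+1·1.42=-0.96; next y=1/5·(-2.02)+1/2·(-0.96)=-0.884
n=4: y=-0.884, sp=-1, e=sp−y=-0.116; I=-2.496, D=e−e_prev=-1.136; u=0·(-0.116)+1·(-2.496)+1·(-1.136)=-3.632; next y=1/5·(-0.884)+1/2·(-3.632)=-1.9928
n=5: y=-1.9928, sp=-1, e=sp−y=0.9928; I=-1.5032, D=e−e_prev=1.1088; u=0·0.9928+1·(-1.5032)+1·1.1088=-0.3944; next y=1/5·(-1.9928)+1/2·(-0.3944)=-0.59576
n=6: y=-0.59576, sp=1, e=sp−y=1.59576; I=0.09256, D=e−e_prev=0.60296; u=0·1.59576+1·0.09256+1·0.60296=0.69552; next y=1/5·(-0.59576)+1/2·0.69552=0.228608
n=7: y=0.228608, sp=1, e=sp−y=0.771392; I=0.863952, D=e−e_prev=-0.824368; u=0·0.771392+1·0.863952+1·(-0.824368)=0.039584; next y=1/5·0.228608+1/2·0.039584≈0.065514
n=8: y≈0.065514, sp=1, e=sp−y≈0.934486; I≈1.798438, D=e−e_prev≈0.163094; u=0·0.934486+1·1.798438+1·0.163094≈1.961533; next y=1/5·0.065514+1/2·1.961533≈0.993869
n=9: y≈0.993869, sp=1, e=sp−y≈0.006131; I≈1.804569, D=e−e_prev≈-0.928356; u=0·0.006131+1·1.804569+1·(-0.928356)≈0.876214; next y=1/5·0.993869+1/2·0.876214≈0.636881
n=10: y≈0.636881, sp=1, e=sp−y≈0.363119; I≈2.167689, D=e−e_prev≈0.356988; u=0·0.363119+1·2.167689+1·0.356988≈2.524677; next y=1/5·0.636881+1/2·2.524677≈1.389715
n=11: y≈1.389715, sp=1, e=sp−y≈-0.389715; I≈1.777974, D=e−e_prev≈-0.752834; u=0·(-0.389715)+1·1.777974+1·(-0.752834)≈1.025140; next y=1/5·1.389715+1/2·1.025140≈0.790513
n=12: y≈0.790513, sp=1, e=sp−y≈0.209487; I≈1.987461, D=e−e_prev≈0.599202; u=0·0.209487+1·1.987461+1·0.599202≈2.586663; next y=1/5·0.790513+1/2·2.586663≈1.451434

0 -3 -6.000 0.000
1 -3 0.000 -3.000
2 -1 -3.800 -0.600
3 -1 -0.960 -2.020
4 -1 -3.632 -0.884
5 -1 -0.394 -1.993
6 1 0.696 -0.596
7 1 0.040 0.229
8 1 1.962 0.066
9 1 0.876 0.994
10 1 2.525 0.637
11 1 1.025 1.390
12 1 2.587 0.791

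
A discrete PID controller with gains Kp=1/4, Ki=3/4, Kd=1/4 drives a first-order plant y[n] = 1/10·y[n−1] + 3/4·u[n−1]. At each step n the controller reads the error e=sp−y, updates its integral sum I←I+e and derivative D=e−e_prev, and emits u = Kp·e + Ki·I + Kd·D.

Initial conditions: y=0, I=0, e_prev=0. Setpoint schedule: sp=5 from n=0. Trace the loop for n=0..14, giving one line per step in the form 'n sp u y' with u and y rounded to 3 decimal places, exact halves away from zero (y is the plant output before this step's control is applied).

(exact arithmetic carried between steps; '≈' marks a value shown rounded to 6 d.p. or computed from one; I and e_prev carry over from the previous line; the table rounds u and y to 3 d.p., halves away from zero)
n=0: y=0, sp=5, e=sp−y=5; I=5, D=e−e_prev=5; u=1/4·5+3/4·5+1/4·5=6.25; next y=1/10·0+3/4·6.25=4.6875
n=1: y=4.6875, sp=5, e=sp−y=0.3125; I=5.3125, D=e−e_prev=-4.6875; u=1/4·0.3125+3/4·5.3125+1/4·(-4.6875)=2.890625; next y=1/10·4.6875+3/4·2.890625≈2.636719
n=2: y≈2.636719, sp=5, e=sp−y≈2.363281; I≈7.675781, D=e−e_prev≈2.050781; u=1/4·2.363281+3/4·7.675781+1/4·2.050781≈6.860352; next y=1/10·2.636719+3/4·6.860352≈5.408936
n=3: y≈5.408936, sp=5, e=sp−y≈-0.408936; I≈7.266846, D=e−e_prev≈-2.772217; u=1/4·(-0.408936)+3/4·7.266846+1/4·(-2.772217)≈4.654846; next y=1/10·5.408936+3/4·4.654846≈4.032028
n=4: y≈4.032028, sp=5, e=sp−y≈0.967972; I≈8.234818, D=e−e_prev≈1.376907; u=1/4·0.967972+3/4·8.234818+1/4·1.376907≈6.762333; next y=1/10·4.032028+3/4·6.762333≈5.474953
n=5: y≈5.474953, sp=5, e=sp−y≈-0.474953; I≈7.759865, D=e−e_prev≈-1.442924; u=1/4·(-0.474953)+3/4·7.759865+1/4·(-1.442924)≈5.340430; next y=1/10·5.474953+3/4·5.340430≈4.552817
n=6: y≈4.552817, sp=5, e=sp−y≈0.447183; I≈8.207048, D=e−e_prev≈0.922135; u=1/4·0.447183+3/4·8.207048+1/4·0.922135≈6.497615; next y=1/10·4.552817+3/4·6.497615≈5.328493
n=7: y≈5.328493, sp=5, e=sp−y≈-0.328493; I≈7.878555, D=e−e_prev≈-0.775676; u=1/4·(-0.328493)+3/4·7.878555+1/4·(-0.775676)≈5.632874; next y=1/10·5.328493+3/4·5.632874≈4.757505
n=8: y≈4.757505, sp=5, e=sp−y≈0.242495; I≈8.121050, D=e−e_prev≈0.570988; u=1/4·0.242495+3/4·8.121050+1/4·0.570988≈6.294158; next y=1/10·4.757505+3/4·6.294158≈5.196369
n=9: y≈5.196369, sp=5, e=sp−y≈-0.196369; I≈7.924681, D=e−e_prev≈-0.438865; u=1/4·(-0.196369)+3/4·7.924681+1/4·(-0.438865)≈5.784702; next y=1/10·5.196369+3/4·5.784702≈4.858163
n=10: y≈4.858163, sp=5, e=sp−y≈0.141837; I≈8.066517, D=e−e_prev≈0.338206; u=1/4·0.141837+3/4·8.066517+1/4·0.338206≈6.169899; next y=1/10·4.858163+3/4·6.169899≈5.113240
n=11: y≈5.113240, sp=5, e=sp−y≈-0.113240; I≈7.953277, D=e−e_prev≈-0.255077; u=1/4·(-0.113240)+3/4·7.953277+1/4·(-0.255077)≈5.872878; next y=1/10·5.113240+3/4·5.872878≈4.915983
n=12: y≈4.915983, sp=5, e=sp−y≈0.084017; I≈8.037294, D=e−e_prev≈0.197257; u=1/4·0.084017+3/4·8.037294+1/4·0.197257≈6.098289; next y=1/10·4.915983+3/4·6.098289≈5.065315
n=13: y≈5.065315, sp=5, e=sp−y≈-0.065315; I≈7.971979, D=e−e_prev≈-0.149332; u=1/4·(-0.065315)+3/4·7.971979+1/4·(-0.149332)≈5.925322; next y=1/10·5.065315+3/4·5.925322≈4.950523
n=14: y≈4.950523, sp=5, e=sp−y≈0.049477; I≈8.021456, D=e−e_prev≈0.114792; u=1/4·0.049477+3/4·8.021456+1/4·0.114792≈6.057159; next y=1/10·4.950523+3/4·6.057159≈5.037922

0 5 6.250 0.000
1 5 2.891 4.688
2 5 6.860 2.637
3 5 4.655 5.409
4 5 6.762 4.032
5 5 5.340 5.475
6 5 6.498 4.553
7 5 5.633 5.328
8 5 6.294 4.758
9 5 5.785 5.196
10 5 6.170 4.858
11 5 5.873 5.113
12 5 6.098 4.916
13 5 5.925 5.065
14 5 6.057 4.951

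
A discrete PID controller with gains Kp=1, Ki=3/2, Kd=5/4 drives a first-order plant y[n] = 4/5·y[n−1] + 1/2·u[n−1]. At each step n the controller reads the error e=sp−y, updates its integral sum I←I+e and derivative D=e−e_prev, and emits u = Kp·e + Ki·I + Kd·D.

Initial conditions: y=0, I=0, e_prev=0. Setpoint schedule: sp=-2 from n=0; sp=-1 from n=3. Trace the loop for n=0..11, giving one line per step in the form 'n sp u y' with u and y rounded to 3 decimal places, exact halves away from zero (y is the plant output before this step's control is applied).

(exact arithmetic carried between steps; '≈' marks a value shown rounded to 6 d.p. or computed from one; I and e_prev carry over from the previous line; the table rounds u and y to 3 d.p., halves away from zero)
n=0: y=0, sp=-2, e=sp−y=-2; I=-2, D=e−e_prev=-2; u=1·(-2)+3/2·(-2)+5/4·(-2)=-7.5; next y=4/5·0+1/2·(-7.5)=-3.75
n=1: y=-3.75, sp=-2, e=sp−y=1.75; I=-0.25, D=e−e_prev=3.75; u=1·1.75+3/2·(-0.25)+5/4·3.75=6.0625; next y=4/5·(-3.75)+1/2·6.0625=0.03125
n=2: y=0.03125, sp=-2, e=sp−y=-2.03125; I=-2.28125, D=e−e_prev=-3.78125; u=1·(-2.03125)+3/2·(-2.28125)+5/4·(-3.78125)≈-10.179688; next y=4/5·0.03125+1/2·(-10.179688)≈-5.064844
n=3: y≈-5.064844, sp=-1, e=sp−y≈4.064844; I≈1.783594, D=e−e_prev≈6.096094; u=1·4.064844+3/2·1.783594+5/4·6.096094≈14.360352; next y=4/5·(-5.064844)+1/2·14.360352≈3.128301
n=4: y≈3.128301, sp=-1, e=sp−y≈-4.128301; I≈-2.344707, D=e−e_prev≈-8.193145; u=1·(-4.128301)+3/2·(-2.344707)+5/4·(-8.193145)≈-17.886792; next y=4/5·3.128301+1/2·(-17.886792)≈-6.440755
n=5: y≈-6.440755, sp=-1, e=sp−y≈5.440755; I≈3.096048, D=e−e_prev≈9.569056; u=1·5.440755+3/2·3.096048+5/4·9.569056≈22.046148; next y=4/5·(-6.440755)+1/2·22.046148≈5.870470
n=6: y≈5.870470, sp=-1, e=sp−y≈-6.870470; I≈-3.774421, D=e−e_prev≈-12.311225; u=1·(-6.870470)+3/2·(-3.774421)+5/4·(-12.311225)≈-27.921133; next y=4/5·5.870470+1/2·(-27.921133)≈-9.264191
n=7: y≈-9.264191, sp=-1, e=sp−y≈8.264191; I≈4.489769, D=e−e_prev≈15.134661; u=1·8.264191+3/2·4.489769+5/4·15.134661≈33.917171; next y=4/5·(-9.264191)+1/2·33.917171≈9.547233
n=8: y≈9.547233, sp=-1, e=sp−y≈-10.547233; I≈-6.057463, D=e−e_prev≈-18.811423; u=1·(-10.547233)+3/2·(-6.057463)+5/4·(-18.811423)≈-43.147707; next y=4/5·9.547233+1/2·(-43.147707)≈-13.936067
n=9: y≈-13.936067, sp=-1, e=sp−y≈12.936067; I≈6.878604, D=e−e_prev≈23.483300; u=1·12.936067+3/2·6.878604+5/4·23.483300≈52.608098; next y=4/5·(-13.936067)+1/2·52.608098≈15.155195
n=10: y≈15.155195, sp=-1, e=sp−y≈-16.155195; I≈-9.276591, D=e−e_prev≈-29.091263; u=1·(-16.155195)+3/2·(-9.276591)+5/4·(-29.091263)≈-66.434161; next y=4/5·15.155195+1/2·(-66.434161)≈-21.092924
n=11: y≈-21.092924, sp=-1, e=sp−y≈20.092924; I≈10.816333, D=e−e_prev≈36.248119; u=1·20.092924+3/2·10.816333+5/4·36.248119≈81.627572; next y=4/5·(-21.092924)+1/2·81.627572≈23.939447

0 -2 -7.500 0.000
1 -2 6.063 -3.750
2 -2 -10.180 0.031
3 -1 14.360 -5.065
4 -1 -17.887 3.128
5 -1 22.046 -6.441
6 -1 -27.921 5.870
7 -1 33.917 -9.264
8 -1 -43.148 9.547
9 -1 52.608 -13.936
10 -1 -66.434 15.155
11 -1 81.628 -21.093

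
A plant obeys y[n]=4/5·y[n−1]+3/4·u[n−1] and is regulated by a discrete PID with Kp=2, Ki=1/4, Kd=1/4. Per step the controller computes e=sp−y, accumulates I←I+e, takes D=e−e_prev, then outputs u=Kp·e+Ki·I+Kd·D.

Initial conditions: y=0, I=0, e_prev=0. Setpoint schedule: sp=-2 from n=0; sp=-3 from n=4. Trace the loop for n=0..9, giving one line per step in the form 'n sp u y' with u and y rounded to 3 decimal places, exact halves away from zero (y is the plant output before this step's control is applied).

(exact arithmetic carried between steps; '≈' marks a value shown rounded to 6 d.p. or computed from one; I and e_prev carry over from the previous line; the table rounds u and y to 3 d.p., halves away from zero)
n=0: y=0, sp=-2, e=sp−y=-2; I=-2, D=e−e_prev=-2; u=2·(-2)+1/4·(-2)+1/4·(-2)=-5; next y=4/5·0+3/4·(-5)=-3.75
n=1: y=-3.75, sp=-2, e=sp−y=1.75; I=-0.25, D=e−e_prev=3.75; u=2·1.75+1/4·(-0.25)+1/4·3.75=4.375; next y=4/5·(-3.75)+3/4·4.375=0.28125
n=2: y=0.28125, sp=-2, e=sp−y=-2.28125; I=-2.53125, D=e−e_prev=-4.03125; u=2·(-2.28125)+1/4·(-2.53125)+1/4·(-4.03125)=-6.203125; next y=4/5·0.28125+3/4·(-6.203125)≈-4.427344
n=3: y≈-4.427344, sp=-2, e=sp−y≈2.427344; I≈-0.103906, D=e−e_prev≈4.708594; u=2·2.427344+1/4·(-0.103906)+1/4·4.708594≈6.005859; next y=4/5·(-4.427344)+3/4·6.005859≈0.962520
n=4: y≈0.962520, sp=-3, e=sp−y≈-3.962520; I≈-4.066426, D=e−e_prev≈-6.389863; u=2·(-3.962520)+1/4·(-4.066426)+1/4·(-6.389863)≈-10.539111; next y=4/5·0.962520+3/4·(-10.539111)≈-7.134318
n=5: y≈-7.134318, sp=-3, e=sp−y≈4.134318; I≈0.067892, D=e−e_prev≈8.096837; u=2·4.134318+1/4·0.067892+1/4·8.096837≈10.309818; next y=4/5·(-7.134318)+3/4·10.309818≈2.024909
n=6: y≈2.024909, sp=-3, e=sp−y≈-5.024909; I≈-4.957017, D=e−e_prev≈-9.159227; u=2·(-5.024909)+1/4·(-4.957017)+1/4·(-9.159227)≈-13.578880; next y=4/5·2.024909+3/4·(-13.578880)≈-8.564232
n=7: y≈-8.564232, sp=-3, e=sp−y≈5.564232; I≈0.607215, D=e−e_prev≈10.589142; u=2·5.564232+1/4·0.607215+1/4·10.589142≈13.927554; next y=4/5·(-8.564232)+3/4·13.927554≈3.594280
n=8: y≈3.594280, sp=-3, e=sp−y≈-6.594280; I≈-5.987064, D=e−e_prev≈-12.158512; u=2·(-6.594280)+1/4·(-5.987064)+1/4·(-12.158512)≈-17.724953; next y=4/5·3.594280+3/4·(-17.724953)≈-10.418291
n=9: y≈-10.418291, sp=-3, e=sp−y≈7.418291; I≈1.431227, D=e−e_prev≈14.012571; u=2·7.418291+1/4·1.431227+1/4·14.012571≈18.697532; next y=4/5·(-10.418291)+3/4·18.697532≈5.688516

0 -2 -5.000 0.000
1 -2 4.375 -3.750
2 -2 -6.203 0.281
3 -2 6.006 -4.427
4 -3 -10.539 0.963
5 -3 10.310 -7.134
6 -3 -13.579 2.025
7 -3 13.928 -8.564
8 -3 -17.725 3.594
9 -3 18.698 -10.418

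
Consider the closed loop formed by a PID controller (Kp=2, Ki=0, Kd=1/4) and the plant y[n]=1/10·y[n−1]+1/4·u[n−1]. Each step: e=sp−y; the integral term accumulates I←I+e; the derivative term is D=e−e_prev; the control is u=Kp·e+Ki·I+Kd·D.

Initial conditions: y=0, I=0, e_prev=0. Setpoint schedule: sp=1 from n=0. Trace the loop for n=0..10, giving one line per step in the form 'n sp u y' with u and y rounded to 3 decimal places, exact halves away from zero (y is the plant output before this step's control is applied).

0 1 2.250 0.000
1 1 0.734 0.563
2 1 1.601 0.240
3 1 1.105 0.424
4 1 1.389 0.319
5 1 1.227 0.379
6 1 1.319 0.345
7 1 1.266 0.364
8 1 1.297 0.353
9 1 1.279 0.359
10 1 1.289 0.356

(exact arithmetic carried between steps; '≈' marks a value shown rounded to 6 d.p. or computed from one; I and e_prev carry over from the previous line; the table rounds u and y to 3 d.p., halves away from zero)
n=0: y=0, sp=1, e=sp−y=1; I=1, D=e−e_prev=1; u=2·1+0·1+1/4·1=2.25; next y=1/10·0+1/4·2.25=0.5625
n=1: y=0.5625, sp=1, e=sp−y=0.4375; I=1.4375, D=e−e_prev=-0.5625; u=2·0.4375+0·1.4375+1/4·(-0.5625)=0.734375; next y=1/10·0.5625+1/4·0.734375≈0.239844
n=2: y≈0.239844, sp=1, e=sp−y≈0.760156; I≈2.197656, D=e−e_prev≈0.322656; u=2·0.760156+0·2.197656+1/4·0.322656≈1.600977; next y=1/10·0.239844+1/4·1.600977≈0.424229
n=3: y≈0.424229, sp=1, e=sp−y≈0.575771; I≈2.773428, D=e−e_prev≈-0.184385; u=2·0.575771+0·2.773428+1/4·(-0.184385)≈1.105447; next y=1/10·0.424229+1/4·1.105447≈0.318785
n=4: y≈0.318785, sp=1, e=sp−y≈0.681215; I≈3.454643, D=e−e_prev≈0.105444; u=2·0.681215+0·3.454643+1/4·0.105444≈1.388792; next y=1/10·0.318785+1/4·1.388792≈0.379076
n=5: y≈0.379076, sp=1, e=sp−y≈0.620924; I≈4.075567, D=e−e_prev≈-0.060292; u=2·0.620924+0·4.075567+1/4·(-0.060292)≈1.226774; next y=1/10·0.379076+1/4·1.226774≈0.344601
n=6: y≈0.344601, sp=1, e=sp−y≈0.655399; I≈4.730966, D=e−e_prev≈0.034475; u=2·0.655399+0·4.730966+1/4·0.034475≈1.319416; next y=1/10·0.344601+1/4·1.319416≈0.364314
n=7: y≈0.364314, sp=1, e=sp−y≈0.635686; I≈5.366651, D=e−e_prev≈-0.019713; u=2·0.635686+0·5.366651+1/4·(-0.019713)≈1.266443; next y=1/10·0.364314+1/4·1.266443≈0.353042
n=8: y≈0.353042, sp=1, e=sp−y≈0.646958; I≈6.013609, D=e−e_prev≈0.011272; u=2·0.646958+0·6.013609+1/4·0.011272≈1.296734; next y=1/10·0.353042+1/4·1.296734≈0.359488
n=9: y≈0.359488, sp=1, e=sp−y≈0.640512; I≈6.654121, D=e−e_prev≈-0.006445; u=2·0.640512+0·6.654121+1/4·(-0.006445)≈1.279413; next y=1/10·0.359488+1/4·1.279413≈0.355802
n=10: y≈0.355802, sp=1, e=sp−y≈0.644198; I≈7.298319, D=e−e_prev≈0.003685; u=2·0.644198+0·7.298319+1/4·0.003685≈1.289317; next y=1/10·0.355802+1/4·1.289317≈0.357909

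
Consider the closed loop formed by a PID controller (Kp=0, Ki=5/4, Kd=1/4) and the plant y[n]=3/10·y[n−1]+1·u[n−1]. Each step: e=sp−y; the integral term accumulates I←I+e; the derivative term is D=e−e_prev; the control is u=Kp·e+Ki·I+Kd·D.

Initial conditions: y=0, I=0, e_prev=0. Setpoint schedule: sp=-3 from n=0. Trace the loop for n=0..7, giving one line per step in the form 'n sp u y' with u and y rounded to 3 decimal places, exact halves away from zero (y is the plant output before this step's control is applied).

(exact arithmetic carried between steps; '≈' marks a value shown rounded to 6 d.p. or computed from one; I and e_prev carry over from the previous line; the table rounds u and y to 3 d.p., halves away from zero)
n=0: y=0, sp=-3, e=sp−y=-3; I=-3, D=e−e_prev=-3; u=0·(-3)+5/4·(-3)+1/4·(-3)=-4.5; next y=3/10·0+1·(-4.5)=-4.5
n=1: y=-4.5, sp=-3, e=sp−y=1.5; I=-1.5, D=e−e_prev=4.5; u=0·1.5+5/4·(-1.5)+1/4·4.5=-0.75; next y=3/10·(-4.5)+1·(-0.75)=-2.1
n=2: y=-2.1, sp=-3, e=sp−y=-0.9; I=-2.4, D=e−e_prev=-2.4; u=0·(-0.9)+5/4·(-2.4)+1/4·(-2.4)=-3.6; next y=3/10·(-2.1)+1·(-3.6)=-4.23
n=3: y=-4.23, sp=-3, e=sp−y=1.23; I=-1.17, D=e−e_prev=2.13; u=0·1.23+5/4·(-1.17)+1/4·2.13=-0.93; next y=3/10·(-4.23)+1·(-0.93)=-2.199
n=4: y=-2.199, sp=-3, e=sp−y=-0.801; I=-1.971, D=e−e_prev=-2.031; u=0·(-0.801)+5/4·(-1.971)+1/4·(-2.031)=-2.9715; next y=3/10·(-2.199)+1·(-2.9715)=-3.6312
n=5: y=-3.6312, sp=-3, e=sp−y=0.6312; I=-1.3398, D=e−e_prev=1.4322; u=0·0.6312+5/4·(-1.3398)+1/4·1.4322=-1.3167; next y=3/10·(-3.6312)+1·(-1.3167)=-2.40606
n=6: y=-2.40606, sp=-3, e=sp−y=-0.59394; I=-1.93374, D=e−e_prev=-1.22514; u=0·(-0.59394)+5/4·(-1.93374)+1/4·(-1.22514)=-2.72346; next y=3/10·(-2.40606)+1·(-2.72346)=-3.445278
n=7: y=-3.445278, sp=-3, e=sp−y=0.445278; I=-1.488462, D=e−e_prev=1.039218; u=0·0.445278+5/4·(-1.488462)+1/4·1.039218=-1.600773; next y=3/10·(-3.445278)+1·(-1.600773)≈-2.634356

0 -3 -4.500 0.000
1 -3 -0.750 -4.500
2 -3 -3.600 -2.100
3 -3 -0.930 -4.230
4 -3 -2.972 -2.199
5 -3 -1.317 -3.631
6 -3 -2.723 -2.406
7 -3 -1.601 -3.445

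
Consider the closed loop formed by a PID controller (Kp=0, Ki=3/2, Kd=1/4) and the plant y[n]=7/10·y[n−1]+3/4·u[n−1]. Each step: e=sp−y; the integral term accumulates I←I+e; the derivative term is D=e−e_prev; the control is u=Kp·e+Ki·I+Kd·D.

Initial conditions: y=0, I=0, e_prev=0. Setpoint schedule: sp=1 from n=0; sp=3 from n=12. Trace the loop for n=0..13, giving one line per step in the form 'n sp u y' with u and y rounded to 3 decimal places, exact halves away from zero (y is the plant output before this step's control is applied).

(exact arithmetic carried between steps; '≈' marks a value shown rounded to 6 d.p. or computed from one; I and e_prev carry over from the previous line; the table rounds u and y to 3 d.p., halves away from zero)
n=0: y=0, sp=1, e=sp−y=1; I=1, D=e−e_prev=1; u=0·1+3/2·1+1/4·1=1.75; next y=7/10·0+3/4·1.75=1.3125
n=1: y=1.3125, sp=1, e=sp−y=-0.3125; I=0.6875, D=e−e_prev=-1.3125; u=0·(-0.3125)+3/2·0.6875+1/4·(-1.3125)=0.703125; next y=7/10·1.3125+3/4·0.703125≈1.446094
n=2: y≈1.446094, sp=1, e=sp−y≈-0.446094; I≈0.241406, D=e−e_prev≈-0.133594; u=0·(-0.446094)+3/2·0.241406+1/4·(-0.133594)≈0.328711; next y=7/10·1.446094+3/4·0.328711≈1.258799
n=3: y≈1.258799, sp=1, e=sp−y≈-0.258799; I≈-0.017393, D=e−e_prev≈0.187295; u=0·(-0.258799)+3/2·(-0.017393)+1/4·0.187295≈0.020735; next y=7/10·1.258799+3/4·0.020735≈0.896710
n=4: y≈0.896710, sp=1, e=sp−y≈0.103290; I≈0.085897, D=e−e_prev≈0.362089; u=0·0.103290+3/2·0.085897+1/4·0.362089≈0.219368; next y=7/10·0.896710+3/4·0.219368≈0.792223
n=5: y≈0.792223, sp=1, e=sp−y≈0.207777; I≈0.293674, D=e−e_prev≈0.104487; u=0·0.207777+3/2·0.293674+1/4·0.104487≈0.466633; next y=7/10·0.792223+3/4·0.466633≈0.904531
n=6: y≈0.904531, sp=1, e=sp−y≈0.095469; I≈0.389143, D=e−e_prev≈-0.112308; u=0·0.095469+3/2·0.389143+1/4·(-0.112308)≈0.555638; next y=7/10·0.904531+3/4·0.555638≈1.049900
n=7: y≈1.049900, sp=1, e=sp−y≈-0.049900; I≈0.339243, D=e−e_prev≈-0.145369; u=0·(-0.049900)+3/2·0.339243+1/4·(-0.145369)≈0.472523; next y=7/10·1.049900+3/4·0.472523≈1.089322
n=8: y≈1.089322, sp=1, e=sp−y≈-0.089322; I≈0.249921, D=e−e_prev≈-0.039422; u=0·(-0.089322)+3/2·0.249921+1/4·(-0.039422)≈0.365026; next y=7/10·1.089322+3/4·0.365026≈1.036295
n=9: y≈1.036295, sp=1, e=sp−y≈-0.036295; I≈0.213626, D=e−e_prev≈0.053027; u=0·(-0.036295)+3/2·0.213626+1/4·0.053027≈0.333696; next y=7/10·1.036295+3/4·0.333696≈0.975679
n=10: y≈0.975679, sp=1, e=sp−y≈0.024321; I≈0.237948, D=e−e_prev≈0.060617; u=0·0.024321+3/2·0.237948+1/4·0.060617≈0.372076; next y=7/10·0.975679+3/4·0.372076≈0.962032
n=11: y≈0.962032, sp=1, e=sp−y≈0.037968; I≈0.275916, D=e−e_prev≈0.013647; u=0·0.037968+3/2·0.275916+1/4·0.013647≈0.417286; next y=7/10·0.962032+3/4·0.417286≈0.986386
n=12: y≈0.986386, sp=3, e=sp−y≈2.013614; I≈2.289530, D=e−e_prev≈1.975645; u=0·2.013614+3/2·2.289530+1/4·1.975645≈3.928206; next y=7/10·0.986386+3/4·3.928206≈3.636625
n=13: y≈3.636625, sp=3, e=sp−y≈-0.636625; I≈1.652905, D=e−e_prev≈-2.650238; u=0·(-0.636625)+3/2·1.652905+1/4·(-2.650238)≈1.816798; next y=7/10·3.636625+3/4·1.816798≈3.908236

0 1 1.750 0.000
1 1 0.703 1.313
2 1 0.329 1.446
3 1 0.021 1.259
4 1 0.219 0.897
5 1 0.467 0.792
6 1 0.556 0.905
7 1 0.473 1.050
8 1 0.365 1.089
9 1 0.334 1.036
10 1 0.372 0.976
11 1 0.417 0.962
12 3 3.928 0.986
13 3 1.817 3.637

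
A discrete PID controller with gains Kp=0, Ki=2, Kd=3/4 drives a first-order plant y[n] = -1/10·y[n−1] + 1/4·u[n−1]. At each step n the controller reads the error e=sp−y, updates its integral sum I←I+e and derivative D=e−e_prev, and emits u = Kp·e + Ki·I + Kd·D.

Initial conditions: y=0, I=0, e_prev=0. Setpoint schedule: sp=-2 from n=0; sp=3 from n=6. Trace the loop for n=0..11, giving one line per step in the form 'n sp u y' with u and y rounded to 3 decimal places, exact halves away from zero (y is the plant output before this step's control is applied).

0 -2 -5.500 0.000
1 -2 -4.219 -1.375
2 -2 -7.759 -0.917
3 -2 -7.021 -1.848
4 -2 -8.787 -1.571
5 -2 -8.148 -2.040
6 3 4.762 -1.833
7 3 2.014 1.374
8 3 10.442 0.366
9 3 8.883 2.574
10 3 13.070 1.963
11 3 11.639 3.071

(exact arithmetic carried between steps; '≈' marks a value shown rounded to 6 d.p. or computed from one; I and e_prev carry over from the previous line; the table rounds u and y to 3 d.p., halves away from zero)
n=0: y=0, sp=-2, e=sp−y=-2; I=-2, D=e−e_prev=-2; u=0·(-2)+2·(-2)+3/4·(-2)=-5.5; next y=-1/10·0+1/4·(-5.5)=-1.375
n=1: y=-1.375, sp=-2, e=sp−y=-0.625; I=-2.625, D=e−e_prev=1.375; u=0·(-0.625)+2·(-2.625)+3/4·1.375=-4.21875; next y=-1/10·(-1.375)+1/4·(-4.21875)≈-0.917188
n=2: y≈-0.917188, sp=-2, e=sp−y≈-1.082813; I≈-3.707813, D=e−e_prev≈-0.457813; u=0·(-1.082813)+2·(-3.707813)+3/4·(-0.457813)≈-7.758984; next y=-1/10·(-0.917188)+1/4·(-7.758984)≈-1.848027
n=3: y≈-1.848027, sp=-2, e=sp−y≈-0.151973; I≈-3.859785, D=e−e_prev≈0.930840; u=0·(-0.151973)+2·(-3.859785)+3/4·0.930840≈-7.021440; next y=-1/10·(-1.848027)+1/4·(-7.021440)≈-1.570557
n=4: y≈-1.570557, sp=-2, e=sp−y≈-0.429443; I≈-4.289228, D=e−e_prev≈-0.277470; u=0·(-0.429443)+2·(-4.289228)+3/4·(-0.277470)≈-8.786558; next y=-1/10·(-1.570557)+1/4·(-8.786558)≈-2.039584
n=5: y≈-2.039584, sp=-2, e=sp−y≈0.039584; I≈-4.249644, D=e−e_prev≈0.469026; u=0·0.039584+2·(-4.249644)+3/4·0.469026≈-8.147518; next y=-1/10·(-2.039584)+1/4·(-8.147518)≈-1.832921
n=6: y≈-1.832921, sp=3, e=sp−y≈4.832921; I≈0.583277, D=e−e_prev≈4.793337; u=0·4.832921+2·0.583277+3/4·4.793337≈4.761557; next y=-1/10·(-1.832921)+1/4·4.761557≈1.373681
n=7: y≈1.373681, sp=3, e=sp−y≈1.626319; I≈2.209596, D=e−e_prev≈-3.206603; u=0·1.626319+2·2.209596+3/4·(-3.206603)≈2.014239; next y=-1/10·1.373681+1/4·2.014239≈0.366192
n=8: y≈0.366192, sp=3, e=sp−y≈2.633808; I≈4.843404, D=e−e_prev≈1.007490; u=0·2.633808+2·4.843404+3/4·1.007490≈10.442425; next y=-1/10·0.366192+1/4·10.442425≈2.573987
n=9: y≈2.573987, sp=3, e=sp−y≈0.426013; I≈5.269417, D=e−e_prev≈-2.207795; u=0·0.426013+2·5.269417+3/4·(-2.207795)≈8.882987; next y=-1/10·2.573987+1/4·8.882987≈1.963348
n=10: y≈1.963348, sp=3, e=sp−y≈1.036652; I≈6.306069, D=e−e_prev≈0.610639; u=0·1.036652+2·6.306069+3/4·0.610639≈13.070117; next y=-1/10·1.963348+1/4·13.070117≈3.071194
n=11: y≈3.071194, sp=3, e=sp−y≈-0.071194; I≈6.234874, D=e−e_prev≈-1.107846; u=0·(-0.071194)+2·6.234874+3/4·(-1.107846)≈11.638864; next y=-1/10·3.071194+1/4·11.638864≈2.602597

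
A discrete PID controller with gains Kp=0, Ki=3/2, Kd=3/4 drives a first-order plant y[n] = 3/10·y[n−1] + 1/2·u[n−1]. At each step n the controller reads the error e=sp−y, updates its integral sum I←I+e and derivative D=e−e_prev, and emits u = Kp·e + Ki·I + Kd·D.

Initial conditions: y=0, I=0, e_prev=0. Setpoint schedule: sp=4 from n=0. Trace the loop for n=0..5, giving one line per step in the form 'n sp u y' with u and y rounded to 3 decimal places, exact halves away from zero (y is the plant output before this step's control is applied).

0 4 9.000 0.000
1 4 1.875 4.500
2 4 9.478 2.288
3 4 3.327 5.425
4 4 8.344 3.291
5 4 3.603 5.160

(exact arithmetic carried between steps; '≈' marks a value shown rounded to 6 d.p. or computed from one; I and e_prev carry over from the previous line; the table rounds u and y to 3 d.p., halves away from zero)
n=0: y=0, sp=4, e=sp−y=4; I=4, D=e−e_prev=4; u=0·4+3/2·4+3/4·4=9; next y=3/10·0+1/2·9=4.5
n=1: y=4.5, sp=4, e=sp−y=-0.5; I=3.5, D=e−e_prev=-4.5; u=0·(-0.5)+3/2·3.5+3/4·(-4.5)=1.875; next y=3/10·4.5+1/2·1.875=2.2875
n=2: y=2.2875, sp=4, e=sp−y=1.7125; I=5.2125, D=e−e_prev=2.2125; u=0·1.7125+3/2·5.2125+3/4·2.2125=9.478125; next y=3/10·2.2875+1/2·9.478125≈5.425313
n=3: y≈5.425313, sp=4, e=sp−y≈-1.425313; I≈3.787188, D=e−e_prev≈-3.137813; u=0·(-1.425313)+3/2·3.787188+3/4·(-3.137813)≈3.327422; next y=3/10·5.425313+1/2·3.327422≈3.291305
n=4: y≈3.291305, sp=4, e=sp−y≈0.708695; I≈4.495883, D=e−e_prev≈2.134008; u=0·0.708695+3/2·4.495883+3/4·2.134008≈8.344330; next y=3/10·3.291305+1/2·8.344330≈5.159556
n=5: y≈5.159556, sp=4, e=sp−y≈-1.159556; I≈3.336326, D=e−e_prev≈-1.868252; u=0·(-1.159556)+3/2·3.336326+3/4·(-1.868252)≈3.603301; next y=3/10·5.159556+1/2·3.603301≈3.349517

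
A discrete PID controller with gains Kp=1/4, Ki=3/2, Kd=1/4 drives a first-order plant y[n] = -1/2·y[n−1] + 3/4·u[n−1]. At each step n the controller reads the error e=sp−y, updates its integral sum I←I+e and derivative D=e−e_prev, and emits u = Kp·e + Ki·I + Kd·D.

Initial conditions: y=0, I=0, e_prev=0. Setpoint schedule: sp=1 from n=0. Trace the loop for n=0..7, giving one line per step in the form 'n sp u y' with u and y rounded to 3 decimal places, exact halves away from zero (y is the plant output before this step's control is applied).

(exact arithmetic carried between steps; '≈' marks a value shown rounded to 6 d.p. or computed from one; I and e_prev carry over from the previous line; the table rounds u and y to 3 d.p., halves away from zero)
n=0: y=0, sp=1, e=sp−y=1; I=1, D=e−e_prev=1; u=1/4·1+3/2·1+1/4·1=2; next y=-1/2·0+3/4·2=1.5
n=1: y=1.5, sp=1, e=sp−y=-0.5; I=0.5, D=e−e_prev=-1.5; u=1/4·(-0.5)+3/2·0.5+1/4·(-1.5)=0.25; next y=-1/2·1.5+3/4·0.25=-0.5625
n=2: y=-0.5625, sp=1, e=sp−y=1.5625; I=2.0625, D=e−e_prev=2.0625; u=1/4·1.5625+3/2·2.0625+1/4·2.0625=4; next y=-1/2·(-0.5625)+3/4·4=3.28125
n=3: y=3.28125, sp=1, e=sp−y=-2.28125; I=-0.21875, D=e−e_prev=-3.84375; u=1/4·(-2.28125)+3/2·(-0.21875)+1/4·(-3.84375)=-1.859375; next y=-1/2·3.28125+3/4·(-1.859375)≈-3.035156
n=4: y≈-3.035156, sp=1, e=sp−y≈4.035156; I≈3.816406, D=e−e_prev≈6.316406; u=1/4·4.035156+3/2·3.816406+1/4·6.316406≈8.3125; next y=-1/2·(-3.035156)+3/4·8.3125≈7.751953
n=5: y≈7.751953, sp=1, e=sp−y≈-6.751953; I≈-2.935547, D=e−e_prev≈-10.787109; u=1/4·(-6.751953)+3/2·(-2.935547)+1/4·(-10.787109)≈-8.788086; next y=-1/2·7.751953+3/4·(-8.788086)≈-10.467041
n=6: y≈-10.467041, sp=1, e=sp−y≈11.467041; I≈8.531494, D=e−e_prev≈18.218994; u=1/4·11.467041+3/2·8.531494+1/4·18.218994≈20.21875; next y=-1/2·(-10.467041)+3/4·20.21875≈20.397583
n=7: y≈20.397583, sp=1, e=sp−y≈-19.397583; I≈-10.866089, D=e−e_prev≈-30.864624; u=1/4·(-19.397583)+3/2·(-10.866089)+1/4·(-30.864624)≈-28.864685; next y=-1/2·20.397583+3/4·(-28.864685)≈-31.847305

0 1 2.000 0.000
1 1 0.250 1.500
2 1 4.000 -0.563
3 1 -1.859 3.281
4 1 8.313 -3.035
5 1 -8.788 7.752
6 1 20.219 -10.467
7 1 -28.865 20.398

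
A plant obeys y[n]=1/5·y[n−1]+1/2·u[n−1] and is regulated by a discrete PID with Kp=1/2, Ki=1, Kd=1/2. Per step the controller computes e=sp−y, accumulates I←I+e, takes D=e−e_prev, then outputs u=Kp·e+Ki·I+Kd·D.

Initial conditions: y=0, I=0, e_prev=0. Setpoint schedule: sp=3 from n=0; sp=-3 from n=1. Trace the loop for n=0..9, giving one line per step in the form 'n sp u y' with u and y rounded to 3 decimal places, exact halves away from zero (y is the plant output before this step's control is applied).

0 3 6.000 0.000
1 -3 -10.500 3.000
2 -3 3.300 -4.650
3 -3 -9.615 0.720
4 -3 0.117 -4.664
5 -3 -8.490 -0.874
6 -3 -1.630 -4.420
7 -3 -7.425 -1.699
8 -3 -2.659 -4.052
9 -3 -6.608 -2.140

(exact arithmetic carried between steps; '≈' marks a value shown rounded to 6 d.p. or computed from one; I and e_prev carry over from the previous line; the table rounds u and y to 3 d.p., halves away from zero)
n=0: y=0, sp=3, e=sp−y=3; I=3, D=e−e_prev=3; u=1/2·3+1·3+1/2·3=6; next y=1/5·0+1/2·6=3
n=1: y=3, sp=-3, e=sp−y=-6; I=-3, D=e−e_prev=-9; u=1/2·(-6)+1·(-3)+1/2·(-9)=-10.5; next y=1/5·3+1/2·(-10.5)=-4.65
n=2: y=-4.65, sp=-3, e=sp−y=1.65; I=-1.35, D=e−e_prev=7.65; u=1/2·1.65+1·(-1.35)+1/2·7.65=3.3; next y=1/5·(-4.65)+1/2·3.3=0.72
n=3: y=0.72, sp=-3, e=sp−y=-3.72; I=-5.07, D=e−e_prev=-5.37; u=1/2·(-3.72)+1·(-5.07)+1/2·(-5.37)=-9.615; next y=1/5·0.72+1/2·(-9.615)=-4.6635
n=4: y=-4.6635, sp=-3, e=sp−y=1.6635; I=-3.4065, D=e−e_prev=5.3835; u=1/2·1.6635+1·(-3.4065)+1/2·5.3835=0.117; next y=1/5·(-4.6635)+1/2·0.117=-0.8742
n=5: y=-0.8742, sp=-3, e=sp−y=-2.1258; I=-5.5323, D=e−e_prev=-3.7893; u=1/2·(-2.1258)+1·(-5.5323)+1/2·(-3.7893)=-8.48985; next y=1/5·(-0.8742)+1/2·(-8.48985)=-4.419765
n=6: y=-4.419765, sp=-3, e=sp−y=1.419765; I=-4.112535, D=e−e_prev=3.545565; u=1/2·1.419765+1·(-4.112535)+1/2·3.545565=-1.62987; next y=1/5·(-4.419765)+1/2·(-1.62987)=-1.698888
n=7: y=-1.698888, sp=-3, e=sp−y=-1.301112; I=-5.413647, D=e−e_prev=-2.720877; u=1/2·(-1.301112)+1·(-5.413647)+1/2·(-2.720877)≈-7.424642; next y=1/5·(-1.698888)+1/2·(-7.424642)≈-4.052098
n=8: y≈-4.052098, sp=-3, e=sp−y≈1.052098; I≈-4.361549, D=e−e_prev≈2.353210; u=1/2·1.052098+1·(-4.361549)+1/2·2.353210≈-2.658894; next y=1/5·(-4.052098)+1/2·(-2.658894)≈-2.139867
n=9: y≈-2.139867, sp=-3, e=sp−y≈-0.860133; I≈-5.221682, D=e−e_prev≈-1.912232; u=1/2·(-0.860133)+1·(-5.221682)+1/2·(-1.912232)≈-6.607864; next y=1/5·(-2.139867)+1/2·(-6.607864)≈-3.731905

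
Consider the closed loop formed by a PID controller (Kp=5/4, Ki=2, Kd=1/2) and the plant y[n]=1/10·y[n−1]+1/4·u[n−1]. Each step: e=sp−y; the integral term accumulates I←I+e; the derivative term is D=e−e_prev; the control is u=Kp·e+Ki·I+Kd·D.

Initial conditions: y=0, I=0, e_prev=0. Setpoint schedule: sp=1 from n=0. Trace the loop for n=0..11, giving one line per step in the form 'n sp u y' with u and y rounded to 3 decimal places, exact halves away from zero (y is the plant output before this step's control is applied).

0 1 3.750 0.000
1 1 1.734 0.938
2 1 3.866 0.527
3 1 2.762 1.019
4 1 3.820 0.792
5 1 3.215 1.034
6 1 3.744 0.907
7 1 3.418 1.027
8 1 3.685 0.957
9 1 3.512 1.017
10 1 3.648 0.980
11 1 3.556 1.010

(exact arithmetic carried between steps; '≈' marks a value shown rounded to 6 d.p. or computed from one; I and e_prev carry over from the previous line; the table rounds u and y to 3 d.p., halves away from zero)
n=0: y=0, sp=1, e=sp−y=1; I=1, D=e−e_prev=1; u=5/4·1+2·1+1/2·1=3.75; next y=1/10·0+1/4·3.75=0.9375
n=1: y=0.9375, sp=1, e=sp−y=0.0625; I=1.0625, D=e−e_prev=-0.9375; u=5/4·0.0625+2·1.0625+1/2·(-0.9375)=1.734375; next y=1/10·0.9375+1/4·1.734375≈0.527344
n=2: y≈0.527344, sp=1, e=sp−y≈0.472656; I≈1.535156, D=e−e_prev≈0.410156; u=5/4·0.472656+2·1.535156+1/2·0.410156≈3.866211; next y=1/10·0.527344+1/4·3.866211≈1.019287
n=3: y≈1.019287, sp=1, e=sp−y≈-0.019287; I≈1.515869, D=e−e_prev≈-0.491943; u=5/4·(-0.019287)+2·1.515869+1/2·(-0.491943)≈2.761658; next y=1/10·1.019287+1/4·2.761658≈0.792343
n=4: y≈0.792343, sp=1, e=sp−y≈0.207657; I≈1.723526, D=e−e_prev≈0.226944; u=5/4·0.207657+2·1.723526+1/2·0.226944≈3.820095; next y=1/10·0.792343+1/4·3.820095≈1.034258
n=5: y≈1.034258, sp=1, e=sp−y≈-0.034258; I≈1.689268, D=e−e_prev≈-0.241915; u=5/4·(-0.034258)+2·1.689268+1/2·(-0.241915)≈3.214756; next y=1/10·1.034258+1/4·3.214756≈0.907115
n=6: y≈0.907115, sp=1, e=sp−y≈0.092885; I≈1.782153, D=e−e_prev≈0.127143; u=5/4·0.092885+2·1.782153+1/2·0.127143≈3.743985; next y=1/10·0.907115+1/4·3.743985≈1.026708
n=7: y≈1.026708, sp=1, e=sp−y≈-0.026708; I≈1.755446, D=e−e_prev≈-0.119593; u=5/4·(-0.026708)+2·1.755446+1/2·(-0.119593)≈3.417710; next y=1/10·1.026708+1/4·3.417710≈0.957098
n=8: y≈0.957098, sp=1, e=sp−y≈0.042902; I≈1.798347, D=e−e_prev≈0.069609; u=5/4·0.042902+2·1.798347+1/2·0.069609≈3.685126; next y=1/10·0.957098+1/4·3.685126≈1.016991
n=9: y≈1.016991, sp=1, e=sp−y≈-0.016991; I≈1.781356, D=e−e_prev≈-0.059893; u=5/4·(-0.016991)+2·1.781356+1/2·(-0.059893)≈3.511526; next y=1/10·1.016991+1/4·3.511526≈0.979581
n=10: y≈0.979581, sp=1, e=sp−y≈0.020419; I≈1.801775, D=e−e_prev≈0.037411; u=5/4·0.020419+2·1.801775+1/2·0.037411≈3.647780; next y=1/10·0.979581+1/4·3.647780≈1.009903
n=11: y≈1.009903, sp=1, e=sp−y≈-0.009903; I≈1.791872, D=e−e_prev≈-0.030322; u=5/4·(-0.009903)+2·1.791872+1/2·(-0.030322)≈3.556204; next y=1/10·1.009903+1/4·3.556204≈0.990041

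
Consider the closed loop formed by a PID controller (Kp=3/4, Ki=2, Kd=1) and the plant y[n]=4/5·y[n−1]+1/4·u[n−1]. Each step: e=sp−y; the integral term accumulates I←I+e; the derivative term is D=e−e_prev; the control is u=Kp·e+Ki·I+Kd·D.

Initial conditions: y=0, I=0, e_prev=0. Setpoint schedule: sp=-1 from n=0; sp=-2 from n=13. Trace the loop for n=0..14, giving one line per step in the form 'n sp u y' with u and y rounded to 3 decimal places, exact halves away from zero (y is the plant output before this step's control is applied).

(exact arithmetic carried between steps; '≈' marks a value shown rounded to 6 d.p. or computed from one; I and e_prev carry over from the previous line; the table rounds u and y to 3 d.p., halves away from zero)
n=0: y=0, sp=-1, e=sp−y=-1; I=-1, D=e−e_prev=-1; u=3/4·(-1)+2·(-1)+1·(-1)=-3.75; next y=4/5·0+1/4·(-3.75)=-0.9375
n=1: y=-0.9375, sp=-1, e=sp−y=-0.0625; I=-1.0625, D=e−e_prev=0.9375; u=3/4·(-0.0625)+2·(-1.0625)+1·0.9375=-1.234375; next y=4/5·(-0.9375)+1/4·(-1.234375)≈-1.058594
n=2: y≈-1.058594, sp=-1, e=sp−y≈0.058594; I≈-1.003906, D=e−e_prev≈0.121094; u=3/4·0.058594+2·(-1.003906)+1·0.121094≈-1.842773; next y=4/5·(-1.058594)+1/4·(-1.842773)≈-1.307568
n=3: y≈-1.307568, sp=-1, e=sp−y≈0.307568; I≈-0.696338, D=e−e_prev≈0.248975; u=3/4·0.307568+2·(-0.696338)+1·0.248975≈-0.913025; next y=4/5·(-1.307568)+1/4·(-0.913025)≈-1.274311
n=4: y≈-1.274311, sp=-1, e=sp−y≈0.274311; I≈-0.422027, D=e−e_prev≈-0.033257; u=3/4·0.274311+2·(-0.422027)+1·(-0.033257)≈-0.671578; next y=4/5·(-1.274311)+1/4·(-0.671578)≈-1.187343
n=5: y≈-1.187343, sp=-1, e=sp−y≈0.187343; I≈-0.234684, D=e−e_prev≈-0.086968; u=3/4·0.187343+2·(-0.234684)+1·(-0.086968)≈-0.415828; next y=4/5·(-1.187343)+1/4·(-0.415828)≈-1.053832
n=6: y≈-1.053832, sp=-1, e=sp−y≈0.053832; I≈-0.180852, D=e−e_prev≈-0.133512; u=3/4·0.053832+2·(-0.180852)+1·(-0.133512)≈-0.454842; next y=4/5·(-1.053832)+1/4·(-0.454842)≈-0.956776
n=7: y≈-0.956776, sp=-1, e=sp−y≈-0.043224; I≈-0.224076, D=e−e_prev≈-0.097056; u=3/4·(-0.043224)+2·(-0.224076)+1·(-0.097056)≈-0.577626; next y=4/5·(-0.956776)+1/4·(-0.577626)≈-0.909827
n=8: y≈-0.909827, sp=-1, e=sp−y≈-0.090173; I≈-0.314249, D=e−e_prev≈-0.046949; u=3/4·(-0.090173)+2·(-0.314249)+1·(-0.046949)≈-0.743076; next y=4/5·(-0.909827)+1/4·(-0.743076)≈-0.913631
n=9: y≈-0.913631, sp=-1, e=sp−y≈-0.086369; I≈-0.400618, D=e−e_prev≈0.003804; u=3/4·(-0.086369)+2·(-0.400618)+1·0.003804≈-0.862210; next y=4/5·(-0.913631)+1/4·(-0.862210)≈-0.946457
n=10: y≈-0.946457, sp=-1, e=sp−y≈-0.053543; I≈-0.454161, D=e−e_prev≈0.032826; u=3/4·(-0.053543)+2·(-0.454161)+1·0.032826≈-0.915653; next y=4/5·(-0.946457)+1/4·(-0.915653)≈-0.986079
n=11: y≈-0.986079, sp=-1, e=sp−y≈-0.013921; I≈-0.468082, D=e−e_prev≈0.039622; u=3/4·(-0.013921)+2·(-0.468082)+1·0.039622≈-0.906983; next y=4/5·(-0.986079)+1/4·(-0.906983)≈-1.015609
n=12: y≈-1.015609, sp=-1, e=sp−y≈0.015609; I≈-0.452473, D=e−e_prev≈0.029530; u=3/4·0.015609+2·(-0.452473)+1·0.029530≈-0.863710; next y=4/5·(-1.015609)+1/4·(-0.863710)≈-1.028415
n=13: y≈-1.028415, sp=-2, e=sp−y≈-0.971585; I≈-1.424059, D=e−e_prev≈-0.987194; u=3/4·(-0.971585)+2·(-1.424059)+1·(-0.987194)≈-4.564001; next y=4/5·(-1.028415)+1/4·(-4.564001)≈-1.963732
n=14: y≈-1.963732, sp=-2, e=sp−y≈-0.036268; I≈-1.460327, D=e−e_prev≈0.935317; u=3/4·(-0.036268)+2·(-1.460327)+1·0.935317≈-2.012537; next y=4/5·(-1.963732)+1/4·(-2.012537)≈-2.074120

0 -1 -3.750 0.000
1 -1 -1.234 -0.938
2 -1 -1.843 -1.059
3 -1 -0.913 -1.308
4 -1 -0.672 -1.274
5 -1 -0.416 -1.187
6 -1 -0.455 -1.054
7 -1 -0.578 -0.957
8 -1 -0.743 -0.910
9 -1 -0.862 -0.914
10 -1 -0.916 -0.946
11 -1 -0.907 -0.986
12 -1 -0.864 -1.016
13 -2 -4.564 -1.028
14 -2 -2.013 -1.964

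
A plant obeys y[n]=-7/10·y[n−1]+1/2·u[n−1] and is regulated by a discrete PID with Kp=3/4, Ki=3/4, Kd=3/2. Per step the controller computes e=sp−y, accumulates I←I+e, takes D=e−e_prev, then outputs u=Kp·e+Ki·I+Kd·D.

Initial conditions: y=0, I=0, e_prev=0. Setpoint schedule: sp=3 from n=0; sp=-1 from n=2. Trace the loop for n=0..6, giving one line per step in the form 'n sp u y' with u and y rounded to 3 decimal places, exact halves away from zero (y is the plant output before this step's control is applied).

(exact arithmetic carried between steps; '≈' marks a value shown rounded to 6 d.p. or computed from one; I and e_prev carry over from the previous line; the table rounds u and y to 3 d.p., halves away from zero)
n=0: y=0, sp=3, e=sp−y=3; I=3, D=e−e_prev=3; u=3/4·3+3/4·3+3/2·3=9; next y=-7/10·0+1/2·9=4.5
n=1: y=4.5, sp=3, e=sp−y=-1.5; I=1.5, D=e−e_prev=-4.5; u=3/4·(-1.5)+3/4·1.5+3/2·(-4.5)=-6.75; next y=-7/10·4.5+1/2·(-6.75)=-6.525
n=2: y=-6.525, sp=-1, e=sp−y=5.525; I=7.025, D=e−e_prev=7.025; u=3/4·5.525+3/4·7.025+3/2·7.025=19.95; next y=-7/10·(-6.525)+1/2·19.95=14.5425
n=3: y=14.5425, sp=-1, e=sp−y=-15.5425; I=-8.5175, D=e−e_prev=-21.0675; u=3/4·(-15.5425)+3/4·(-8.5175)+3/2·(-21.0675)=-49.64625; next y=-7/10·14.5425+1/2·(-49.64625)=-35.002875
n=4: y=-35.002875, sp=-1, e=sp−y=34.002875; I=25.485375, D=e−e_prev=49.545375; u=3/4·34.002875+3/4·25.485375+3/2·49.545375=118.93425; next y=-7/10·(-35.002875)+1/2·118.93425≈83.969138
n=5: y≈83.969138, sp=-1, e=sp−y≈-84.969138; I≈-59.483763, D=e−e_prev≈-118.972013; u=3/4·(-84.969138)+3/4·(-59.483763)+3/2·(-118.972013)≈-286.797694; next y=-7/10·83.969138+1/2·(-286.797694)≈-202.177243
n=6: y≈-202.177243, sp=-1, e=sp−y≈201.177243; I≈141.693481, D=e−e_prev≈286.146381; u=3/4·201.177243+3/4·141.693481+3/2·286.146381≈686.372614; next y=-7/10·(-202.177243)+1/2·686.372614≈484.710377

0 3 9.000 0.000
1 3 -6.750 4.500
2 -1 19.950 -6.525
3 -1 -49.646 14.543
4 -1 118.934 -35.003
5 -1 -286.798 83.969
6 -1 686.373 -202.177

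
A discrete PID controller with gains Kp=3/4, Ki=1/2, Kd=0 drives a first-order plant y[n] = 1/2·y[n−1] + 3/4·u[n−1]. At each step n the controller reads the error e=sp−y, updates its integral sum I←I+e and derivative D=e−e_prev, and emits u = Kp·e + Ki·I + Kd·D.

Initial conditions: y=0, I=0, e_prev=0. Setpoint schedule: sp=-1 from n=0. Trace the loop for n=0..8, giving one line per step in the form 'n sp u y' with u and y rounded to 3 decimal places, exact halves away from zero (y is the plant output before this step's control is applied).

(exact arithmetic carried between steps; '≈' marks a value shown rounded to 6 d.p. or computed from one; I and e_prev carry over from the previous line; the table rounds u and y to 3 d.p., halves away from zero)
n=0: y=0, sp=-1, e=sp−y=-1; I=-1, D=e−e_prev=-1; u=3/4·(-1)+1/2·(-1)+0·(-1)=-1.25; next y=1/2·0+3/4·(-1.25)=-0.9375
n=1: y=-0.9375, sp=-1, e=sp−y=-0.0625; I=-1.0625, D=e−e_prev=0.9375; u=3/4·(-0.0625)+1/2·(-1.0625)+0·0.9375=-0.578125; next y=1/2·(-0.9375)+3/4·(-0.578125)≈-0.902344
n=2: y≈-0.902344, sp=-1, e=sp−y≈-0.097656; I≈-1.160156, D=e−e_prev≈-0.035156; u=3/4·(-0.097656)+1/2·(-1.160156)+0·(-0.035156)≈-0.653320; next y=1/2·(-0.902344)+3/4·(-0.653320)≈-0.941162
n=3: y≈-0.941162, sp=-1, e=sp−y≈-0.058838; I≈-1.218994, D=e−e_prev≈0.038818; u=3/4·(-0.058838)+1/2·(-1.218994)+0·0.038818≈-0.653625; next y=1/2·(-0.941162)+3/4·(-0.653625)≈-0.960800
n=4: y≈-0.960800, sp=-1, e=sp−y≈-0.039200; I≈-1.258194, D=e−e_prev≈0.019638; u=3/4·(-0.039200)+1/2·(-1.258194)+0·0.019638≈-0.658497; next y=1/2·(-0.960800)+3/4·(-0.658497)≈-0.974273
n=5: y≈-0.974273, sp=-1, e=sp−y≈-0.025727; I≈-1.283921, D=e−e_prev≈0.013473; u=3/4·(-0.025727)+1/2·(-1.283921)+0·0.013473≈-0.661256; next y=1/2·(-0.974273)+3/4·(-0.661256)≈-0.983078
n=6: y≈-0.983078, sp=-1, e=sp−y≈-0.016922; I≈-1.300843, D=e−e_prev≈0.008806; u=3/4·(-0.016922)+1/2·(-1.300843)+0·0.008806≈-0.663113; next y=1/2·(-0.983078)+3/4·(-0.663113)≈-0.988874
n=7: y≈-0.988874, sp=-1, e=sp−y≈-0.011126; I≈-1.311969, D=e−e_prev≈0.005795; u=3/4·(-0.011126)+1/2·(-1.311969)+0·0.005795≈-0.664329; next y=1/2·(-0.988874)+3/4·(-0.664329)≈-0.992684
n=8: y≈-0.992684, sp=-1, e=sp−y≈-0.007316; I≈-1.319285, D=e−e_prev≈0.003810; u=3/4·(-0.007316)+1/2·(-1.319285)+0·0.003810≈-0.665130; next y=1/2·(-0.992684)+3/4·(-0.665130)≈-0.995189

0 -1 -1.250 0.000
1 -1 -0.578 -0.938
2 -1 -0.653 -0.902
3 -1 -0.654 -0.941
4 -1 -0.658 -0.961
5 -1 -0.661 -0.974
6 -1 -0.663 -0.983
7 -1 -0.664 -0.989
8 -1 -0.665 -0.993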